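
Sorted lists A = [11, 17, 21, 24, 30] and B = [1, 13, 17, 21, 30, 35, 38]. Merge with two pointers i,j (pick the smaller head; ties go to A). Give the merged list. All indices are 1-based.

i=1 j=1: A[i]=11>B[j]=1 take 1, j++
i=1 j=2: A[i]=11<=B[j]=13 take 11, i++
i=2 j=2: A[i]=17>B[j]=13 take 13, j++
i=2 j=3: A[i]=17<=B[j]=17 take 17, i++
i=3 j=3: A[i]=21>B[j]=17 take 17, j++
i=3 j=4: A[i]=21<=B[j]=21 take 21, i++
i=4 j=4: A[i]=24>B[j]=21 take 21, j++
i=4 j=5: A[i]=24<=B[j]=30 take 24, i++
i=5 j=5: A[i]=30<=B[j]=30 take 30, i++
i=6 j=5: A done, take B[j]=30, j++
i=6 j=6: A done, take B[j]=35, j++
i=6 j=7: A done, take B[j]=38, j++

[1, 11, 13, 17, 17, 21, 21, 24, 30, 30, 35, 38]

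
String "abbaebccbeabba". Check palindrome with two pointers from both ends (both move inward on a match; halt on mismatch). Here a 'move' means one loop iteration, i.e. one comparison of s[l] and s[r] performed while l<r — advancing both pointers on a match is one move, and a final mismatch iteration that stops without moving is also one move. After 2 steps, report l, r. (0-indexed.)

[0,13] 'a'=='a' → l++,r--
[1,12] 'b'=='b' → l++,r--

l=2, r=11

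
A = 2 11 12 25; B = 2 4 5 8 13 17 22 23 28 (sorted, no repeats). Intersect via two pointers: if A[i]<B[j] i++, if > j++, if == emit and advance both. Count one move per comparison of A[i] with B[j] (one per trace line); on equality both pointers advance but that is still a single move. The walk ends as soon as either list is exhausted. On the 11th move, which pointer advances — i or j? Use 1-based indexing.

i

i=1 j=1: 2==2 emit, i++,j++
i=2 j=2: 11>4, j++
i=2 j=3: 11>5, j++
i=2 j=4: 11>8, j++
i=2 j=5: 11<13, i++
i=3 j=5: 12<13, i++
i=4 j=5: 25>13, j++
i=4 j=6: 25>17, j++
i=4 j=7: 25>22, j++
i=4 j=8: 25>23, j++
i=4 j=9: 25<28, i++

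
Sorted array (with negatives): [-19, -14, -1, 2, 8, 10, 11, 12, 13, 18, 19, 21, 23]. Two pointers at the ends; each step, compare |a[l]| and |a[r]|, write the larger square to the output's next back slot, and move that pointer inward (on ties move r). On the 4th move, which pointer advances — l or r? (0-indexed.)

l

[0,12] |-19|<=|23| out[12]=529 → r--
[0,11] |-19|<=|21| out[11]=441 → r--
[0,10] |-19|<=|19| out[10]=361 → r--
[0,9] |-19|>|18| out[9]=361 → l++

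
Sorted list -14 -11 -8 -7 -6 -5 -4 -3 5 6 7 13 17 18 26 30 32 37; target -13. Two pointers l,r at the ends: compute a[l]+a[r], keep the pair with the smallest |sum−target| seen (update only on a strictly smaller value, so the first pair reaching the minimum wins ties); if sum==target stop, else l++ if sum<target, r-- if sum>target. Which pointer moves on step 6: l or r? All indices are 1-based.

[1,18] -14+37=23 d=36 * → r--
[1,17] -14+32=18 d=31 * → r--
[1,16] -14+30=16 d=29 * → r--
[1,15] -14+26=12 d=25 * → r--
[1,14] -14+18=4 d=17 * → r--
[1,13] -14+17=3 d=16 * → r--

r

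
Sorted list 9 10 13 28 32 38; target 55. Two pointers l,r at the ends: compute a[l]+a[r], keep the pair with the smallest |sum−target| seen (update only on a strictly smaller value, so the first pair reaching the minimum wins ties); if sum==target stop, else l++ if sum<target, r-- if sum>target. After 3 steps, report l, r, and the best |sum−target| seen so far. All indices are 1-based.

[1,6] 9+38=47 d=8 * → l++
[2,6] 10+38=48 d=7 * → l++
[3,6] 13+38=51 d=4 * → l++

l=4, r=6, best |Δ|=4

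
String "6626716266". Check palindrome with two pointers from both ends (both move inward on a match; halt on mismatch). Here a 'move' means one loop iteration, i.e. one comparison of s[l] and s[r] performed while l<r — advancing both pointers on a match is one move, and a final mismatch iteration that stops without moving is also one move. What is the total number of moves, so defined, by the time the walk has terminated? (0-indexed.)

[0,9] '6'=='6' → l++,r--
[1,8] '6'=='6' → l++,r--
[2,7] '2'=='2' → l++,r--
[3,6] '6'=='6' → l++,r--
[4,5] '7'!='1' → stop

5 moves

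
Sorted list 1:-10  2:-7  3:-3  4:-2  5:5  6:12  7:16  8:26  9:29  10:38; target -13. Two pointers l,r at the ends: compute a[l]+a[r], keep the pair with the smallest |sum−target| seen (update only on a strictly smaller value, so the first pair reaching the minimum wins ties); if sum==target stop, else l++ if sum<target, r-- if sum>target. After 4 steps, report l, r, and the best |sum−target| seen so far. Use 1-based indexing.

l=1 r=10: -10+38=28 d=41 *, r--
l=1 r=9: -10+29=19 d=32 *, r--
l=1 r=8: -10+26=16 d=29 *, r--
l=1 r=7: -10+16=6 d=19 *, r--

l=1, r=6, best |Δ|=19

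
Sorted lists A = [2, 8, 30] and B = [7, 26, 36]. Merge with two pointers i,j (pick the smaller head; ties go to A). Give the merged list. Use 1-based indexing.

i=1 j=1: A[i]=2<=B[j]=7 take 2, i++
i=2 j=1: A[i]=8>B[j]=7 take 7, j++
i=2 j=2: A[i]=8<=B[j]=26 take 8, i++
i=3 j=2: A[i]=30>B[j]=26 take 26, j++
i=3 j=3: A[i]=30<=B[j]=36 take 30, i++
i=4 j=3: A done, take B[j]=36, j++

[2, 7, 8, 26, 30, 36]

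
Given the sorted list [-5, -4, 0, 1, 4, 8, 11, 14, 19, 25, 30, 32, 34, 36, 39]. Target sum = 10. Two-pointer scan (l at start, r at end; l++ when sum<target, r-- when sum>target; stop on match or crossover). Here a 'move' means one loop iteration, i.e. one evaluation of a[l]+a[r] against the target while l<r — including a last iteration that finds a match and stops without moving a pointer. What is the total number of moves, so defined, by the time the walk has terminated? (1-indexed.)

l=1 r=15: -5+39=34 >10, r--
l=1 r=14: -5+36=31 >10, r--
l=1 r=13: -5+34=29 >10, r--
l=1 r=12: -5+32=27 >10, r--
l=1 r=11: -5+30=25 >10, r--
l=1 r=10: -5+25=20 >10, r--
l=1 r=9: -5+19=14 >10, r--
l=1 r=8: -5+14=9 <10, l++
l=2 r=8: -4+14=10, found

9 moves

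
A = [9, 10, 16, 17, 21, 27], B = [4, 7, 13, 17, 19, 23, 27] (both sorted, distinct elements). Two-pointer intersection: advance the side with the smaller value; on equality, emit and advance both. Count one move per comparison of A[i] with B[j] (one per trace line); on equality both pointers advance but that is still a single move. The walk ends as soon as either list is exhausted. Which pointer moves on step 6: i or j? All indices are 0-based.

i

i=0 j=0: 9>4, j++
i=0 j=1: 9>7, j++
i=0 j=2: 9<13, i++
i=1 j=2: 10<13, i++
i=2 j=2: 16>13, j++
i=2 j=3: 16<17, i++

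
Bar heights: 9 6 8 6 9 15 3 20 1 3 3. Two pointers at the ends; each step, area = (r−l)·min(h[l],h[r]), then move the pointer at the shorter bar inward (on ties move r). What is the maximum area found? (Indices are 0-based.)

l=0 r=10: min(9,3)*10=30 best=30 *, r--
l=0 r=9: min(9,3)*9=27 best=30, r--
l=0 r=8: min(9,1)*8=8 best=30, r--
l=0 r=7: min(9,20)*7=63 best=63 *, l++
l=1 r=7: min(6,20)*6=36 best=63, l++
l=2 r=7: min(8,20)*5=40 best=63, l++
l=3 r=7: min(6,20)*4=24 best=63, l++
l=4 r=7: min(9,20)*3=27 best=63, l++
l=5 r=7: min(15,20)*2=30 best=63, l++
l=6 r=7: min(3,20)*1=3 best=63, l++

max area = 63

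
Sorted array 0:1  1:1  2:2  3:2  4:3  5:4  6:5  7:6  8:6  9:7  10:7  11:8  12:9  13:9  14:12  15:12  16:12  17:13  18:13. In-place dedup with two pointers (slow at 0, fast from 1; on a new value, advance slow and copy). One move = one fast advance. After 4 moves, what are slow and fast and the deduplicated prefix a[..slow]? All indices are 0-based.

slow=0 fast=1: a[fast]=1=a[slow] dup, fast++
slow=0 fast=2: a[fast]=2≠a[slow]=1 write a[1]=2, slow++,fast++
slow=1 fast=3: a[fast]=2=a[slow] dup, fast++
slow=1 fast=4: a[fast]=3≠a[slow]=2 write a[2]=3, slow++,fast++

slow=2, fast=5, prefix=[1, 2, 3]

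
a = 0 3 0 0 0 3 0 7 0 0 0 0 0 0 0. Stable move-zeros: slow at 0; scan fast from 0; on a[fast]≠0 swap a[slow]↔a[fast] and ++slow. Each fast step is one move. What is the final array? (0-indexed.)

[3, 3, 7, 0, 0, 0, 0, 0, 0, 0, 0, 0, 0, 0, 0]

(s=0,f=0) a[fast]=0 → fast++
(s=0,f=1) a[fast]=3≠0 swap→a[0]=3 → slow++,fast++
(s=1,f=2) a[fast]=0 → fast++
(s=1,f=3) a[fast]=0 → fast++
(s=1,f=4) a[fast]=0 → fast++
(s=1,f=5) a[fast]=3≠0 swap→a[1]=3 → slow++,fast++
(s=2,f=6) a[fast]=0 → fast++
(s=2,f=7) a[fast]=7≠0 swap→a[2]=7 → slow++,fast++
(s=3,f=8) a[fast]=0 → fast++
(s=3,f=9) a[fast]=0 → fast++
(s=3,f=10) a[fast]=0 → fast++
(s=3,f=11) a[fast]=0 → fast++
(s=3,f=12) a[fast]=0 → fast++
(s=3,f=13) a[fast]=0 → fast++
(s=3,f=14) a[fast]=0 → fast++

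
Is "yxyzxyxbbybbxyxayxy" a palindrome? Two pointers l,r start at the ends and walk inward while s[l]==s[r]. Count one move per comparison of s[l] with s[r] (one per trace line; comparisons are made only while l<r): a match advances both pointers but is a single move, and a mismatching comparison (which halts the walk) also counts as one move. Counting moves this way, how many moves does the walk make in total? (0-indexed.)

4 moves

[0,18] 'y'=='y' → l++,r--
[1,17] 'x'=='x' → l++,r--
[2,16] 'y'=='y' → l++,r--
[3,15] 'z'!='a' → stop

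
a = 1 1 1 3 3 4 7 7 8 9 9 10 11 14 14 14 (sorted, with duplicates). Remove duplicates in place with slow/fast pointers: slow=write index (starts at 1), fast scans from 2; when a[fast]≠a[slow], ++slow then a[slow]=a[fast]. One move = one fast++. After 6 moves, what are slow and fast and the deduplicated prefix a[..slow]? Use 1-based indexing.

(s=1,f=2) a[fast]=1=a[slow] dup → fast++
(s=1,f=3) a[fast]=1=a[slow] dup → fast++
(s=1,f=4) a[fast]=3≠a[slow]=1 write a[2]=3 → slow++,fast++
(s=2,f=5) a[fast]=3=a[slow] dup → fast++
(s=2,f=6) a[fast]=4≠a[slow]=3 write a[3]=4 → slow++,fast++
(s=3,f=7) a[fast]=7≠a[slow]=4 write a[4]=7 → slow++,fast++

slow=4, fast=8, prefix=[1, 3, 4, 7]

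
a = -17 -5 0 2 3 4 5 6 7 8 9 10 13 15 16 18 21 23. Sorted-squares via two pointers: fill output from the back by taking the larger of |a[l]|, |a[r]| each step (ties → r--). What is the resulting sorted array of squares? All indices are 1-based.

[0, 4, 9, 16, 25, 25, 36, 49, 64, 81, 100, 169, 225, 256, 289, 324, 441, 529]

[1,18] |-17|<=|23| out[18]=529 → r--
[1,17] |-17|<=|21| out[17]=441 → r--
[1,16] |-17|<=|18| out[16]=324 → r--
[1,15] |-17|>|16| out[15]=289 → l++
[2,15] |-5|<=|16| out[14]=256 → r--
[2,14] |-5|<=|15| out[13]=225 → r--
[2,13] |-5|<=|13| out[12]=169 → r--
[2,12] |-5|<=|10| out[11]=100 → r--
[2,11] |-5|<=|9| out[10]=81 → r--
[2,10] |-5|<=|8| out[9]=64 → r--
[2,9] |-5|<=|7| out[8]=49 → r--
[2,8] |-5|<=|6| out[7]=36 → r--
[2,7] |-5|<=|5| out[6]=25 → r--
[2,6] |-5|>|4| out[5]=25 → l++
[3,6] |0|<=|4| out[4]=16 → r--
[3,5] |0|<=|3| out[3]=9 → r--
[3,4] |0|<=|2| out[2]=4 → r--
[3,3] |0|<=|0| out[1]=0 → r--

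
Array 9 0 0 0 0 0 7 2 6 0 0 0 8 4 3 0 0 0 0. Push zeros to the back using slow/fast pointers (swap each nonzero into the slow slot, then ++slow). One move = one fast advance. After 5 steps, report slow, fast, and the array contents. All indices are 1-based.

slow=2, fast=6, a=[9, 0, 0, 0, 0, 0, 7, 2, 6, 0, 0, 0, 8, 4, 3, 0, 0, 0, 0]

slow=1 fast=1: a[fast]=9≠0 swap→a[1]=9, slow++,fast++
slow=2 fast=2: a[fast]=0, fast++
slow=2 fast=3: a[fast]=0, fast++
slow=2 fast=4: a[fast]=0, fast++
slow=2 fast=5: a[fast]=0, fast++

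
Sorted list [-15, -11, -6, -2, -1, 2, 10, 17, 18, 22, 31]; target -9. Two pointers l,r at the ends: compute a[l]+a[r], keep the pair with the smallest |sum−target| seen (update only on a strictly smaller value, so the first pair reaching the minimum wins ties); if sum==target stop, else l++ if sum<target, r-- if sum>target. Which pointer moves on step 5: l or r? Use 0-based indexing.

l=0 r=10: -15+31=16 d=25 *, r--
l=0 r=9: -15+22=7 d=16 *, r--
l=0 r=8: -15+18=3 d=12 *, r--
l=0 r=7: -15+17=2 d=11 *, r--
l=0 r=6: -15+10=-5 d=4 *, r--

r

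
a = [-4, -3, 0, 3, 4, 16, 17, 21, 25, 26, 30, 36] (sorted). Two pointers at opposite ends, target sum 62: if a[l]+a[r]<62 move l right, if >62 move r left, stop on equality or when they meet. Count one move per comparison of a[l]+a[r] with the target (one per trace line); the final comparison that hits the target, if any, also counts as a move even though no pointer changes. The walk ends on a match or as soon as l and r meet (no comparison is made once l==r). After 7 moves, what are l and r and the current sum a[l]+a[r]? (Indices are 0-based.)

l=7, r=11, sum=57

[0,11] -4+36=32 <62 → l++
[1,11] -3+36=33 <62 → l++
[2,11] 0+36=36 <62 → l++
[3,11] 3+36=39 <62 → l++
[4,11] 4+36=40 <62 → l++
[5,11] 16+36=52 <62 → l++
[6,11] 17+36=53 <62 → l++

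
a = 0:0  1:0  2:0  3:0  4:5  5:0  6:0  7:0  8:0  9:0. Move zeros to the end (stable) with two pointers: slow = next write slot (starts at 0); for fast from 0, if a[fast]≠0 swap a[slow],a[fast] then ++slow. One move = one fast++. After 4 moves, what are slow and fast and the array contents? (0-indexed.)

slow=0, fast=4, a=[0, 0, 0, 0, 5, 0, 0, 0, 0, 0]

slow=0 fast=0: a[fast]=0, fast++
slow=0 fast=1: a[fast]=0, fast++
slow=0 fast=2: a[fast]=0, fast++
slow=0 fast=3: a[fast]=0, fast++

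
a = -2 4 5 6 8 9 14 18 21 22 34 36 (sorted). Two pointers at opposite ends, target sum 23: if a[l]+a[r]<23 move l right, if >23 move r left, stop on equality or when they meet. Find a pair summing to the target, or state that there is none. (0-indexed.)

(5, 18)

[0,11] -2+36=34 >23 → r--
[0,10] -2+34=32 >23 → r--
[0,9] -2+22=20 <23 → l++
[1,9] 4+22=26 >23 → r--
[1,8] 4+21=25 >23 → r--
[1,7] 4+18=22 <23 → l++
[2,7] 5+18=23 → found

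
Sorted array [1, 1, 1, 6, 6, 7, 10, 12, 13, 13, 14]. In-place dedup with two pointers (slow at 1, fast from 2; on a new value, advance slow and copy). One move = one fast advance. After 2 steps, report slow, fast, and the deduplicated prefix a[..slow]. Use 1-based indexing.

slow=1, fast=4, prefix=[1]

slow=1 fast=2: a[fast]=1=a[slow] dup, fast++
slow=1 fast=3: a[fast]=1=a[slow] dup, fast++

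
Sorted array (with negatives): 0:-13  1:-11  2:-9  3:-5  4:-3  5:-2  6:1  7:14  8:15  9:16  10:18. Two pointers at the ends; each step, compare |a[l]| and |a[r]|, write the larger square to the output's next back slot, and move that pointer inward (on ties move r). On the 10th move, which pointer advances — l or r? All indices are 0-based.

l

l=0 r=10: |-13|<=|18| out[10]=324, r--
l=0 r=9: |-13|<=|16| out[9]=256, r--
l=0 r=8: |-13|<=|15| out[8]=225, r--
l=0 r=7: |-13|<=|14| out[7]=196, r--
l=0 r=6: |-13|>|1| out[6]=169, l++
l=1 r=6: |-11|>|1| out[5]=121, l++
l=2 r=6: |-9|>|1| out[4]=81, l++
l=3 r=6: |-5|>|1| out[3]=25, l++
l=4 r=6: |-3|>|1| out[2]=9, l++
l=5 r=6: |-2|>|1| out[1]=4, l++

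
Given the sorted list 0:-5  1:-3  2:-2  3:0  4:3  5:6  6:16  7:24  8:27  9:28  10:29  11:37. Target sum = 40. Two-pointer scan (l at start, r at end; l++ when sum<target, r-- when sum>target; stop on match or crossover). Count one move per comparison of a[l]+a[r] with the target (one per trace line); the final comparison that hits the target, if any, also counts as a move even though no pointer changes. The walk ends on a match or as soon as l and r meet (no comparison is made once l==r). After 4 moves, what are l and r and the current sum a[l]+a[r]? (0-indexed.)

l=0 r=11: -5+37=32 <40, l++
l=1 r=11: -3+37=34 <40, l++
l=2 r=11: -2+37=35 <40, l++
l=3 r=11: 0+37=37 <40, l++

l=4, r=11, sum=40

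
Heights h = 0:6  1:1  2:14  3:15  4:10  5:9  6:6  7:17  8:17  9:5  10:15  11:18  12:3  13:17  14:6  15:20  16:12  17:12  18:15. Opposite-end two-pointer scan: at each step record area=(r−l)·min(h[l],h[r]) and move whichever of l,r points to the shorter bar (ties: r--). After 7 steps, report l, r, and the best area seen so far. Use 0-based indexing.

[0,18] min(6,15)*18=108 best=108 * → l++
[1,18] min(1,15)*17=17 best=108 → l++
[2,18] min(14,15)*16=224 best=224 * → l++
[3,18] min(15,15)*15=225 best=225 * → r--
[3,17] min(15,12)*14=168 best=225 → r--
[3,16] min(15,12)*13=156 best=225 → r--
[3,15] min(15,20)*12=180 best=225 → l++

l=4, r=15, best area=225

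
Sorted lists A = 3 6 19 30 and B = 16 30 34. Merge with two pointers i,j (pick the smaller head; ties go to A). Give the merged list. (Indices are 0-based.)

i=0 j=0: A[i]=3<=B[j]=16 take 3, i++
i=1 j=0: A[i]=6<=B[j]=16 take 6, i++
i=2 j=0: A[i]=19>B[j]=16 take 16, j++
i=2 j=1: A[i]=19<=B[j]=30 take 19, i++
i=3 j=1: A[i]=30<=B[j]=30 take 30, i++
i=4 j=1: A done, take B[j]=30, j++
i=4 j=2: A done, take B[j]=34, j++

[3, 6, 16, 19, 30, 30, 34]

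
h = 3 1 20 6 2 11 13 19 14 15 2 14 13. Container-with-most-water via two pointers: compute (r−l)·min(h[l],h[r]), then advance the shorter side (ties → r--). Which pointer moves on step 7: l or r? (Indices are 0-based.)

r

l=0 r=12: min(3,13)*12=36 best=36 *, l++
l=1 r=12: min(1,13)*11=11 best=36, l++
l=2 r=12: min(20,13)*10=130 best=130 *, r--
l=2 r=11: min(20,14)*9=126 best=130, r--
l=2 r=10: min(20,2)*8=16 best=130, r--
l=2 r=9: min(20,15)*7=105 best=130, r--
l=2 r=8: min(20,14)*6=84 best=130, r--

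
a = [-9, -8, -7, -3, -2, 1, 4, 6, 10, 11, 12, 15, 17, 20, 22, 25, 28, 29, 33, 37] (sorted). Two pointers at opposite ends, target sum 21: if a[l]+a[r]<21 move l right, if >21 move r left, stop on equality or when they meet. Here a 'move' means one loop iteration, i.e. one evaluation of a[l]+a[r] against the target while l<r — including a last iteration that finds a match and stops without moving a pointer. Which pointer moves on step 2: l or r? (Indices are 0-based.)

r

l=0 r=19: -9+37=28 >21, r--
l=0 r=18: -9+33=24 >21, r--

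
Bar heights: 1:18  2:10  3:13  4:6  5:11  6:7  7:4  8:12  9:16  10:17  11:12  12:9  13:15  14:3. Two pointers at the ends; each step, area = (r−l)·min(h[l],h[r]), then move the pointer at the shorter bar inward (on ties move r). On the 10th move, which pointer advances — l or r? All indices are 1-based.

r

[1,14] min(18,3)*13=39 best=39 * → r--
[1,13] min(18,15)*12=180 best=180 * → r--
[1,12] min(18,9)*11=99 best=180 → r--
[1,11] min(18,12)*10=120 best=180 → r--
[1,10] min(18,17)*9=153 best=180 → r--
[1,9] min(18,16)*8=128 best=180 → r--
[1,8] min(18,12)*7=84 best=180 → r--
[1,7] min(18,4)*6=24 best=180 → r--
[1,6] min(18,7)*5=35 best=180 → r--
[1,5] min(18,11)*4=44 best=180 → r--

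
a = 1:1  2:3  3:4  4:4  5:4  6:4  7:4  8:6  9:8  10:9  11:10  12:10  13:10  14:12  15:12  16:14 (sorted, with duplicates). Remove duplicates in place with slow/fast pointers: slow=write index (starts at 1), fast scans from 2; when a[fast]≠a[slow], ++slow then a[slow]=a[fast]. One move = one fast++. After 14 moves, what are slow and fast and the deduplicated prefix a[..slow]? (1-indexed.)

slow=8, fast=16, prefix=[1, 3, 4, 6, 8, 9, 10, 12]

(s=1,f=2) a[fast]=3≠a[slow]=1 write a[2]=3 → slow++,fast++
(s=2,f=3) a[fast]=4≠a[slow]=3 write a[3]=4 → slow++,fast++
(s=3,f=4) a[fast]=4=a[slow] dup → fast++
(s=3,f=5) a[fast]=4=a[slow] dup → fast++
(s=3,f=6) a[fast]=4=a[slow] dup → fast++
(s=3,f=7) a[fast]=4=a[slow] dup → fast++
(s=3,f=8) a[fast]=6≠a[slow]=4 write a[4]=6 → slow++,fast++
(s=4,f=9) a[fast]=8≠a[slow]=6 write a[5]=8 → slow++,fast++
(s=5,f=10) a[fast]=9≠a[slow]=8 write a[6]=9 → slow++,fast++
(s=6,f=11) a[fast]=10≠a[slow]=9 write a[7]=10 → slow++,fast++
(s=7,f=12) a[fast]=10=a[slow] dup → fast++
(s=7,f=13) a[fast]=10=a[slow] dup → fast++
(s=7,f=14) a[fast]=12≠a[slow]=10 write a[8]=12 → slow++,fast++
(s=8,f=15) a[fast]=12=a[slow] dup → fast++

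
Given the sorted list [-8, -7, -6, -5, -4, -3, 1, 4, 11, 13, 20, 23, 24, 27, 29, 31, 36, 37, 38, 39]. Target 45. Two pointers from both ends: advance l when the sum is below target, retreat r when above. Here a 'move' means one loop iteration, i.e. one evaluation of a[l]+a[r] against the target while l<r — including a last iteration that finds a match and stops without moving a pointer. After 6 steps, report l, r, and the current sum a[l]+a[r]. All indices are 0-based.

l=6, r=19, sum=40

l=0 r=19: -8+39=31 <45, l++
l=1 r=19: -7+39=32 <45, l++
l=2 r=19: -6+39=33 <45, l++
l=3 r=19: -5+39=34 <45, l++
l=4 r=19: -4+39=35 <45, l++
l=5 r=19: -3+39=36 <45, l++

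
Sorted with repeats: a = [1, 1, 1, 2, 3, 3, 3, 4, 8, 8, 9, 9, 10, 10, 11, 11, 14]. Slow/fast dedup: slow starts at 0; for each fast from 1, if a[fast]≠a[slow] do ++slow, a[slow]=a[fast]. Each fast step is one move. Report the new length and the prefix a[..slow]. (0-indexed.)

length 9; prefix = [1, 2, 3, 4, 8, 9, 10, 11, 14]

(s=0,f=1) a[fast]=1=a[slow] dup → fast++
(s=0,f=2) a[fast]=1=a[slow] dup → fast++
(s=0,f=3) a[fast]=2≠a[slow]=1 write a[1]=2 → slow++,fast++
(s=1,f=4) a[fast]=3≠a[slow]=2 write a[2]=3 → slow++,fast++
(s=2,f=5) a[fast]=3=a[slow] dup → fast++
(s=2,f=6) a[fast]=3=a[slow] dup → fast++
(s=2,f=7) a[fast]=4≠a[slow]=3 write a[3]=4 → slow++,fast++
(s=3,f=8) a[fast]=8≠a[slow]=4 write a[4]=8 → slow++,fast++
(s=4,f=9) a[fast]=8=a[slow] dup → fast++
(s=4,f=10) a[fast]=9≠a[slow]=8 write a[5]=9 → slow++,fast++
(s=5,f=11) a[fast]=9=a[slow] dup → fast++
(s=5,f=12) a[fast]=10≠a[slow]=9 write a[6]=10 → slow++,fast++
(s=6,f=13) a[fast]=10=a[slow] dup → fast++
(s=6,f=14) a[fast]=11≠a[slow]=10 write a[7]=11 → slow++,fast++
(s=7,f=15) a[fast]=11=a[slow] dup → fast++
(s=7,f=16) a[fast]=14≠a[slow]=11 write a[8]=14 → slow++,fast++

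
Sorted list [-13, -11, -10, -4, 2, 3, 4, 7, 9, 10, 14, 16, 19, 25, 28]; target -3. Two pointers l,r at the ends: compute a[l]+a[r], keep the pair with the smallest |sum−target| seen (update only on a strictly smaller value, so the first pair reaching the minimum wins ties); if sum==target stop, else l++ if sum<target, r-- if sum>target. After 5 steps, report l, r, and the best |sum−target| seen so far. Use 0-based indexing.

[0,14] -13+28=15 d=18 * → r--
[0,13] -13+25=12 d=15 * → r--
[0,12] -13+19=6 d=9 * → r--
[0,11] -13+16=3 d=6 * → r--
[0,10] -13+14=1 d=4 * → r--

l=0, r=9, best |Δ|=4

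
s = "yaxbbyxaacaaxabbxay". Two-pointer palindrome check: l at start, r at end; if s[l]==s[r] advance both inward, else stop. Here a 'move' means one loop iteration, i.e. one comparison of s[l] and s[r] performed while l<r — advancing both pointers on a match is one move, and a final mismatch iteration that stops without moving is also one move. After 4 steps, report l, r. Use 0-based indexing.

l=4, r=14

[0,18] 'y'=='y' → l++,r--
[1,17] 'a'=='a' → l++,r--
[2,16] 'x'=='x' → l++,r--
[3,15] 'b'=='b' → l++,r--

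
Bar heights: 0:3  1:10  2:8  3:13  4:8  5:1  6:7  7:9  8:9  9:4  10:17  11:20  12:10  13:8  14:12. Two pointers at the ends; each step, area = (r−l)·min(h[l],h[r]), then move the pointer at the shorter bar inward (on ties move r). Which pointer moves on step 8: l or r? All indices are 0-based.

l=0 r=14: min(3,12)*14=42 best=42 *, l++
l=1 r=14: min(10,12)*13=130 best=130 *, l++
l=2 r=14: min(8,12)*12=96 best=130, l++
l=3 r=14: min(13,12)*11=132 best=132 *, r--
l=3 r=13: min(13,8)*10=80 best=132, r--
l=3 r=12: min(13,10)*9=90 best=132, r--
l=3 r=11: min(13,20)*8=104 best=132, l++
l=4 r=11: min(8,20)*7=56 best=132, l++

l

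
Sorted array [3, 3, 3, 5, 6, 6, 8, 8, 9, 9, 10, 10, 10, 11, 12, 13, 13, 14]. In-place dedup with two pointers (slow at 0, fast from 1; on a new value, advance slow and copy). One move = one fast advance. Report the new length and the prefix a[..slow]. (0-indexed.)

(s=0,f=1) a[fast]=3=a[slow] dup → fast++
(s=0,f=2) a[fast]=3=a[slow] dup → fast++
(s=0,f=3) a[fast]=5≠a[slow]=3 write a[1]=5 → slow++,fast++
(s=1,f=4) a[fast]=6≠a[slow]=5 write a[2]=6 → slow++,fast++
(s=2,f=5) a[fast]=6=a[slow] dup → fast++
(s=2,f=6) a[fast]=8≠a[slow]=6 write a[3]=8 → slow++,fast++
(s=3,f=7) a[fast]=8=a[slow] dup → fast++
(s=3,f=8) a[fast]=9≠a[slow]=8 write a[4]=9 → slow++,fast++
(s=4,f=9) a[fast]=9=a[slow] dup → fast++
(s=4,f=10) a[fast]=10≠a[slow]=9 write a[5]=10 → slow++,fast++
(s=5,f=11) a[fast]=10=a[slow] dup → fast++
(s=5,f=12) a[fast]=10=a[slow] dup → fast++
(s=5,f=13) a[fast]=11≠a[slow]=10 write a[6]=11 → slow++,fast++
(s=6,f=14) a[fast]=12≠a[slow]=11 write a[7]=12 → slow++,fast++
(s=7,f=15) a[fast]=13≠a[slow]=12 write a[8]=13 → slow++,fast++
(s=8,f=16) a[fast]=13=a[slow] dup → fast++
(s=8,f=17) a[fast]=14≠a[slow]=13 write a[9]=14 → slow++,fast++

length 10; prefix = [3, 5, 6, 8, 9, 10, 11, 12, 13, 14]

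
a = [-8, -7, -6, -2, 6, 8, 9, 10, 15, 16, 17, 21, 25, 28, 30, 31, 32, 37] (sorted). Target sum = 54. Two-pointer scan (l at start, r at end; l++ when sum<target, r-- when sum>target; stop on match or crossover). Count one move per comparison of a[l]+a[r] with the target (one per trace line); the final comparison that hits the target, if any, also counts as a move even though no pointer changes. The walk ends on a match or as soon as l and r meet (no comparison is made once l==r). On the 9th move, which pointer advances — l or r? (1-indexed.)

l

[1,18] -8+37=29 <54 → l++
[2,18] -7+37=30 <54 → l++
[3,18] -6+37=31 <54 → l++
[4,18] -2+37=35 <54 → l++
[5,18] 6+37=43 <54 → l++
[6,18] 8+37=45 <54 → l++
[7,18] 9+37=46 <54 → l++
[8,18] 10+37=47 <54 → l++
[9,18] 15+37=52 <54 → l++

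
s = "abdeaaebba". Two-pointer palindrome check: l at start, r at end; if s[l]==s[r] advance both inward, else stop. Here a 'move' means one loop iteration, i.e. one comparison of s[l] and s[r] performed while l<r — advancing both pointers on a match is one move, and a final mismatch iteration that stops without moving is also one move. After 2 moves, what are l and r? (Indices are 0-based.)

l=2, r=7

[0,9] 'a'=='a' → l++,r--
[1,8] 'b'=='b' → l++,r--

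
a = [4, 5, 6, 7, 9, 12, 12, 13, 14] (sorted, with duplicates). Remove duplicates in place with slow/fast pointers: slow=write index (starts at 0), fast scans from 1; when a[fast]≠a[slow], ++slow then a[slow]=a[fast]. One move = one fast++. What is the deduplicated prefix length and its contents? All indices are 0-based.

slow=0 fast=1: a[fast]=5≠a[slow]=4 write a[1]=5, slow++,fast++
slow=1 fast=2: a[fast]=6≠a[slow]=5 write a[2]=6, slow++,fast++
slow=2 fast=3: a[fast]=7≠a[slow]=6 write a[3]=7, slow++,fast++
slow=3 fast=4: a[fast]=9≠a[slow]=7 write a[4]=9, slow++,fast++
slow=4 fast=5: a[fast]=12≠a[slow]=9 write a[5]=12, slow++,fast++
slow=5 fast=6: a[fast]=12=a[slow] dup, fast++
slow=5 fast=7: a[fast]=13≠a[slow]=12 write a[6]=13, slow++,fast++
slow=6 fast=8: a[fast]=14≠a[slow]=13 write a[7]=14, slow++,fast++

length 8; prefix = [4, 5, 6, 7, 9, 12, 13, 14]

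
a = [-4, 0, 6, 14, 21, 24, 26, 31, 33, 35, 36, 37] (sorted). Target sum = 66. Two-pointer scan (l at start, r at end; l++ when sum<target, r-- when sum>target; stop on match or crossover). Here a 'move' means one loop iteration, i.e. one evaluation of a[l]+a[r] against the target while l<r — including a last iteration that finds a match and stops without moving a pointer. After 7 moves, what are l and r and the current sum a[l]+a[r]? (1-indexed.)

l=8, r=12, sum=68

l=1 r=12: -4+37=33 <66, l++
l=2 r=12: 0+37=37 <66, l++
l=3 r=12: 6+37=43 <66, l++
l=4 r=12: 14+37=51 <66, l++
l=5 r=12: 21+37=58 <66, l++
l=6 r=12: 24+37=61 <66, l++
l=7 r=12: 26+37=63 <66, l++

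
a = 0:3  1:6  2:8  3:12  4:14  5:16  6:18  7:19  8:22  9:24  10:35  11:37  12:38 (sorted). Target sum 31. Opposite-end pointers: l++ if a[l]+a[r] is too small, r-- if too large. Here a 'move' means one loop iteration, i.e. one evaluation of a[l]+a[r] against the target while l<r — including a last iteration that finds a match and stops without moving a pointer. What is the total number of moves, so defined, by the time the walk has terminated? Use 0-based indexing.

9 moves

[0,12] 3+38=41 >31 → r--
[0,11] 3+37=40 >31 → r--
[0,10] 3+35=38 >31 → r--
[0,9] 3+24=27 <31 → l++
[1,9] 6+24=30 <31 → l++
[2,9] 8+24=32 >31 → r--
[2,8] 8+22=30 <31 → l++
[3,8] 12+22=34 >31 → r--
[3,7] 12+19=31 → found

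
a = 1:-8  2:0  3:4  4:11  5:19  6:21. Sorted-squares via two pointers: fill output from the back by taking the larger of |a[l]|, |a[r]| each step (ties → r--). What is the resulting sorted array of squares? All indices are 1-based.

[1,6] |-8|<=|21| out[6]=441 → r--
[1,5] |-8|<=|19| out[5]=361 → r--
[1,4] |-8|<=|11| out[4]=121 → r--
[1,3] |-8|>|4| out[3]=64 → l++
[2,3] |0|<=|4| out[2]=16 → r--
[2,2] |0|<=|0| out[1]=0 → r--

[0, 16, 64, 121, 361, 441]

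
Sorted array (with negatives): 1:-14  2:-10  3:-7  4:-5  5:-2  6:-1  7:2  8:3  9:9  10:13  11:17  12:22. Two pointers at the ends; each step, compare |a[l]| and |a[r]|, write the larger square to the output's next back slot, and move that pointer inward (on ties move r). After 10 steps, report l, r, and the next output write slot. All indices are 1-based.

l=5, r=6, next write slot=2

[1,12] |-14|<=|22| out[12]=484 → r--
[1,11] |-14|<=|17| out[11]=289 → r--
[1,10] |-14|>|13| out[10]=196 → l++
[2,10] |-10|<=|13| out[9]=169 → r--
[2,9] |-10|>|9| out[8]=100 → l++
[3,9] |-7|<=|9| out[7]=81 → r--
[3,8] |-7|>|3| out[6]=49 → l++
[4,8] |-5|>|3| out[5]=25 → l++
[5,8] |-2|<=|3| out[4]=9 → r--
[5,7] |-2|<=|2| out[3]=4 → r--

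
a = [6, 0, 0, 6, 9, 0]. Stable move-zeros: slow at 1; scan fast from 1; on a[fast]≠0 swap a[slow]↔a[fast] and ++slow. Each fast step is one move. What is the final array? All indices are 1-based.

[6, 6, 9, 0, 0, 0]

slow=1 fast=1: a[fast]=6≠0 swap→a[1]=6, slow++,fast++
slow=2 fast=2: a[fast]=0, fast++
slow=2 fast=3: a[fast]=0, fast++
slow=2 fast=4: a[fast]=6≠0 swap→a[2]=6, slow++,fast++
slow=3 fast=5: a[fast]=9≠0 swap→a[3]=9, slow++,fast++
slow=4 fast=6: a[fast]=0, fast++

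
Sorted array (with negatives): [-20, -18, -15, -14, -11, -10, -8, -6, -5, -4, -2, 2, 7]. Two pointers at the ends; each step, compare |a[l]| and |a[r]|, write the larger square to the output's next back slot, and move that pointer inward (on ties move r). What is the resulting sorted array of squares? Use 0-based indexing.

[0,12] |-20|>|7| out[12]=400 → l++
[1,12] |-18|>|7| out[11]=324 → l++
[2,12] |-15|>|7| out[10]=225 → l++
[3,12] |-14|>|7| out[9]=196 → l++
[4,12] |-11|>|7| out[8]=121 → l++
[5,12] |-10|>|7| out[7]=100 → l++
[6,12] |-8|>|7| out[6]=64 → l++
[7,12] |-6|<=|7| out[5]=49 → r--
[7,11] |-6|>|2| out[4]=36 → l++
[8,11] |-5|>|2| out[3]=25 → l++
[9,11] |-4|>|2| out[2]=16 → l++
[10,11] |-2|<=|2| out[1]=4 → r--
[10,10] |-2|<=|-2| out[0]=4 → r--

[4, 4, 16, 25, 36, 49, 64, 100, 121, 196, 225, 324, 400]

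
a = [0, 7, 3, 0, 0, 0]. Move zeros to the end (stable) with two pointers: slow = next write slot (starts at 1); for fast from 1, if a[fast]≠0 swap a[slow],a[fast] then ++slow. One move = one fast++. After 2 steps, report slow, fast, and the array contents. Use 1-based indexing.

slow=2, fast=3, a=[7, 0, 3, 0, 0, 0]

slow=1 fast=1: a[fast]=0, fast++
slow=1 fast=2: a[fast]=7≠0 swap→a[1]=7, slow++,fast++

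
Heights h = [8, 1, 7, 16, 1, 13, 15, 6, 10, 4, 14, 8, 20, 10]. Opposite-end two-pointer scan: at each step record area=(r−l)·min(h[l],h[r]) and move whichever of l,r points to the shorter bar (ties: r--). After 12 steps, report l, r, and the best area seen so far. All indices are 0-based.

l=11, r=12, best area=144

[0,13] min(8,10)*13=104 best=104 * → l++
[1,13] min(1,10)*12=12 best=104 → l++
[2,13] min(7,10)*11=77 best=104 → l++
[3,13] min(16,10)*10=100 best=104 → r--
[3,12] min(16,20)*9=144 best=144 * → l++
[4,12] min(1,20)*8=8 best=144 → l++
[5,12] min(13,20)*7=91 best=144 → l++
[6,12] min(15,20)*6=90 best=144 → l++
[7,12] min(6,20)*5=30 best=144 → l++
[8,12] min(10,20)*4=40 best=144 → l++
[9,12] min(4,20)*3=12 best=144 → l++
[10,12] min(14,20)*2=28 best=144 → l++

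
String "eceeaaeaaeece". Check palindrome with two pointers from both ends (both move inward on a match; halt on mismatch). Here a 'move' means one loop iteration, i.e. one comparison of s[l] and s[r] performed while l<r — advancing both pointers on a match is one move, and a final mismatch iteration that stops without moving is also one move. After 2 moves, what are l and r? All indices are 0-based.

l=0 r=12: 'e'=='e', l++,r--
l=1 r=11: 'c'=='c', l++,r--

l=2, r=10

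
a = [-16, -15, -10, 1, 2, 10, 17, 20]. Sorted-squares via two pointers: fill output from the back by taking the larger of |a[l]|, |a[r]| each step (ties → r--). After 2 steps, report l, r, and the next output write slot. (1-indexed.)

l=1, r=6, next write slot=6

[1,8] |-16|<=|20| out[8]=400 → r--
[1,7] |-16|<=|17| out[7]=289 → r--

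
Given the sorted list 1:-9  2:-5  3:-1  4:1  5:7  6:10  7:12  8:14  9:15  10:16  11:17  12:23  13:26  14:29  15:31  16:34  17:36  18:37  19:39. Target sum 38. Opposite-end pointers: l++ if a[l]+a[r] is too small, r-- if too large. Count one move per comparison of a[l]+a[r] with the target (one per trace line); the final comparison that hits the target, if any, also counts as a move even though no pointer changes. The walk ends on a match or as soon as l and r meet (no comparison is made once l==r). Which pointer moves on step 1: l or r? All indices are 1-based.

l

l=1 r=19: -9+39=30 <38, l++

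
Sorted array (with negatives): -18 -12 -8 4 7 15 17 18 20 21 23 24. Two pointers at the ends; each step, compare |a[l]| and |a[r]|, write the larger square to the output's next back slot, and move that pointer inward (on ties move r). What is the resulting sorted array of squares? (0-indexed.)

[16, 49, 64, 144, 225, 289, 324, 324, 400, 441, 529, 576]

[0,11] |-18|<=|24| out[11]=576 → r--
[0,10] |-18|<=|23| out[10]=529 → r--
[0,9] |-18|<=|21| out[9]=441 → r--
[0,8] |-18|<=|20| out[8]=400 → r--
[0,7] |-18|<=|18| out[7]=324 → r--
[0,6] |-18|>|17| out[6]=324 → l++
[1,6] |-12|<=|17| out[5]=289 → r--
[1,5] |-12|<=|15| out[4]=225 → r--
[1,4] |-12|>|7| out[3]=144 → l++
[2,4] |-8|>|7| out[2]=64 → l++
[3,4] |4|<=|7| out[1]=49 → r--
[3,3] |4|<=|4| out[0]=16 → r--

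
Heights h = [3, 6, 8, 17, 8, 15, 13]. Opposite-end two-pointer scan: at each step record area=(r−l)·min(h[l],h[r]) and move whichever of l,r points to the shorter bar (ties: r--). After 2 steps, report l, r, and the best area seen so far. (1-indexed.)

[1,7] min(3,13)*6=18 best=18 * → l++
[2,7] min(6,13)*5=30 best=30 * → l++

l=3, r=7, best area=30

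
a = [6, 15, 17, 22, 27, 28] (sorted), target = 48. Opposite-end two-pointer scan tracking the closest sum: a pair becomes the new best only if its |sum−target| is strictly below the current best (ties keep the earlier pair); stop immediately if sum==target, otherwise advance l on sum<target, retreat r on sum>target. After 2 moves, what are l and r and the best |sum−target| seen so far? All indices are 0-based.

l=2, r=5, best |Δ|=5

[0,5] 6+28=34 d=14 * → l++
[1,5] 15+28=43 d=5 * → l++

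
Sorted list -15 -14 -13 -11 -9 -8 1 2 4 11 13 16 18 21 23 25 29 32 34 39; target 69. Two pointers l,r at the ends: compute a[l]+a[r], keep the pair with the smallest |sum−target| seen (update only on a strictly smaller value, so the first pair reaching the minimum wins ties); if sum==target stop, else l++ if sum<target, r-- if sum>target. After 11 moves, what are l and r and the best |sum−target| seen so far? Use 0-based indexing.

l=11, r=19, best |Δ|=17

l=0 r=19: -15+39=24 d=45 *, l++
l=1 r=19: -14+39=25 d=44 *, l++
l=2 r=19: -13+39=26 d=43 *, l++
l=3 r=19: -11+39=28 d=41 *, l++
l=4 r=19: -9+39=30 d=39 *, l++
l=5 r=19: -8+39=31 d=38 *, l++
l=6 r=19: 1+39=40 d=29 *, l++
l=7 r=19: 2+39=41 d=28 *, l++
l=8 r=19: 4+39=43 d=26 *, l++
l=9 r=19: 11+39=50 d=19 *, l++
l=10 r=19: 13+39=52 d=17 *, l++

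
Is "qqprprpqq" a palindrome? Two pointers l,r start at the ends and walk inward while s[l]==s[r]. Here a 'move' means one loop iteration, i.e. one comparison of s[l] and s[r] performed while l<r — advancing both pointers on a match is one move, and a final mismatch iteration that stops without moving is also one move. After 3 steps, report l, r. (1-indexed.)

l=4, r=6

[1,9] 'q'=='q' → l++,r--
[2,8] 'q'=='q' → l++,r--
[3,7] 'p'=='p' → l++,r--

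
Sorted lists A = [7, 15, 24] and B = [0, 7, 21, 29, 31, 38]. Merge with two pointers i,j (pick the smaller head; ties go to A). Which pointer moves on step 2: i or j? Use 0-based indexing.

i

[i=0,j=0] A[i]=7>B[j]=0 take 0 → j++
[i=0,j=1] A[i]=7<=B[j]=7 take 7 → i++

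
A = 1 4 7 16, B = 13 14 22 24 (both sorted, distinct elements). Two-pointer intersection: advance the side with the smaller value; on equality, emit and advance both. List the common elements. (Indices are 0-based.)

i=0 j=0: 1<13, i++
i=1 j=0: 4<13, i++
i=2 j=0: 7<13, i++
i=3 j=0: 16>13, j++
i=3 j=1: 16>14, j++
i=3 j=2: 16<22, i++

intersection = []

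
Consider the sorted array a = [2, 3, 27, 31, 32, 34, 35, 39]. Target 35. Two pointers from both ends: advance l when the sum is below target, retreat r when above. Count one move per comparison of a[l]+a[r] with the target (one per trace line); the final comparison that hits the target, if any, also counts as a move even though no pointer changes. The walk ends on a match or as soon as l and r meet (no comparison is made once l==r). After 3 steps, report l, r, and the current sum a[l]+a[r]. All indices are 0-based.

l=0, r=4, sum=34

l=0 r=7: 2+39=41 >35, r--
l=0 r=6: 2+35=37 >35, r--
l=0 r=5: 2+34=36 >35, r--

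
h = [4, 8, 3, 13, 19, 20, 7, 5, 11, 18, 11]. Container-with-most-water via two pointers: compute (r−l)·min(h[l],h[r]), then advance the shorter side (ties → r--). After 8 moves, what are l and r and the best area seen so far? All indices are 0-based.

l=0 r=10: min(4,11)*10=40 best=40 *, l++
l=1 r=10: min(8,11)*9=72 best=72 *, l++
l=2 r=10: min(3,11)*8=24 best=72, l++
l=3 r=10: min(13,11)*7=77 best=77 *, r--
l=3 r=9: min(13,18)*6=78 best=78 *, l++
l=4 r=9: min(19,18)*5=90 best=90 *, r--
l=4 r=8: min(19,11)*4=44 best=90, r--
l=4 r=7: min(19,5)*3=15 best=90, r--

l=4, r=6, best area=90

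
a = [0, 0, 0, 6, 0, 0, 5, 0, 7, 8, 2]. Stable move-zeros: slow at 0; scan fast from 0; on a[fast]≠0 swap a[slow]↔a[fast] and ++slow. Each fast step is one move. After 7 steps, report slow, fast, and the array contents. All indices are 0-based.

(s=0,f=0) a[fast]=0 → fast++
(s=0,f=1) a[fast]=0 → fast++
(s=0,f=2) a[fast]=0 → fast++
(s=0,f=3) a[fast]=6≠0 swap→a[0]=6 → slow++,fast++
(s=1,f=4) a[fast]=0 → fast++
(s=1,f=5) a[fast]=0 → fast++
(s=1,f=6) a[fast]=5≠0 swap→a[1]=5 → slow++,fast++

slow=2, fast=7, a=[6, 5, 0, 0, 0, 0, 0, 0, 7, 8, 2]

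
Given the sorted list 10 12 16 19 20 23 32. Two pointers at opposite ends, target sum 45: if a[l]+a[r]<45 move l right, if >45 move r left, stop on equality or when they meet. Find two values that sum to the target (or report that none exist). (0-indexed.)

l=0 r=6: 10+32=42 <45, l++
l=1 r=6: 12+32=44 <45, l++
l=2 r=6: 16+32=48 >45, r--
l=2 r=5: 16+23=39 <45, l++
l=3 r=5: 19+23=42 <45, l++
l=4 r=5: 20+23=43 <45, l++

no pair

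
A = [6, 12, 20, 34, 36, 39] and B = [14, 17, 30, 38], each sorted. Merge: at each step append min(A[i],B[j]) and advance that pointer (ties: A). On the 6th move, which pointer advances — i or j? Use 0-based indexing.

[i=0,j=0] A[i]=6<=B[j]=14 take 6 → i++
[i=1,j=0] A[i]=12<=B[j]=14 take 12 → i++
[i=2,j=0] A[i]=20>B[j]=14 take 14 → j++
[i=2,j=1] A[i]=20>B[j]=17 take 17 → j++
[i=2,j=2] A[i]=20<=B[j]=30 take 20 → i++
[i=3,j=2] A[i]=34>B[j]=30 take 30 → j++

j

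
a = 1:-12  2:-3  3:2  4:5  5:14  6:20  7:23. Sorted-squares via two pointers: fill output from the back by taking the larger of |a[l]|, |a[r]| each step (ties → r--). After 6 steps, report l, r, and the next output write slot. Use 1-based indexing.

l=1 r=7: |-12|<=|23| out[7]=529, r--
l=1 r=6: |-12|<=|20| out[6]=400, r--
l=1 r=5: |-12|<=|14| out[5]=196, r--
l=1 r=4: |-12|>|5| out[4]=144, l++
l=2 r=4: |-3|<=|5| out[3]=25, r--
l=2 r=3: |-3|>|2| out[2]=9, l++

l=3, r=3, next write slot=1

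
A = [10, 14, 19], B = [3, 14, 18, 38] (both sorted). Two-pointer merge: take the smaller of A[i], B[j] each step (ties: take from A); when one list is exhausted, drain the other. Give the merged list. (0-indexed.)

[3, 10, 14, 14, 18, 19, 38]

[i=0,j=0] A[i]=10>B[j]=3 take 3 → j++
[i=0,j=1] A[i]=10<=B[j]=14 take 10 → i++
[i=1,j=1] A[i]=14<=B[j]=14 take 14 → i++
[i=2,j=1] A[i]=19>B[j]=14 take 14 → j++
[i=2,j=2] A[i]=19>B[j]=18 take 18 → j++
[i=2,j=3] A[i]=19<=B[j]=38 take 19 → i++
[i=3,j=3] A done, take B[j]=38 → j++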